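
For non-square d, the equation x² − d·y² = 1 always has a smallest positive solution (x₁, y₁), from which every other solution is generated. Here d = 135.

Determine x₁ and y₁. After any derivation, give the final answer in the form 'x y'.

244 21

√135 = [11; 1,1,1,1,1,1,1,22, …], period ℓ=8 (even) → k=7
k=0  a_k=11  p_k/q_k = 11/1
k=1  a_k=1  p_k/q_k = 12/1
k=2  a_k=1  p_k/q_k = 23/2
k=3  a_k=1  p_k/q_k = 35/3
k=4  a_k=1  p_k/q_k = 58/5
k=5  a_k=1  p_k/q_k = 93/8
k=6  a_k=1  p_k/q_k = 151/13
k=7  a_k=1  p_k/q_k = 244/21
fundamental: x₁=244, y₁=21  (since 59536 − 135·441 = 1)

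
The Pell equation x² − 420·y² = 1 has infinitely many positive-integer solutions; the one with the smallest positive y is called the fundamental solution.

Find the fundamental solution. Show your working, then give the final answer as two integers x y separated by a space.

41 2

√420 = [20; 2,40, …], period ℓ=2 (even) → k=1
step 0: (20, 1)  from 20·(1,0) + (0,1)
step 1: (41, 2)  from 2·(20,1) + (1,0)
fundamental: x₁=41, y₁=2  (since 1681 − 420·4 = 1)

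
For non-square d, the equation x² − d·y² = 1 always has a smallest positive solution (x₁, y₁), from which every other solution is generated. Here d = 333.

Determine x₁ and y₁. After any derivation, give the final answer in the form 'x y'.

√333 = [18; 4,36, …], period ℓ=2 (even) → k=1
i=0: a=18 ⇒ p=18, q=1
i=1: a=4 ⇒ p=73, q=4
→ (73, 4).  Check: 73²=5329, 333·4²=5328, difference 1.

73 4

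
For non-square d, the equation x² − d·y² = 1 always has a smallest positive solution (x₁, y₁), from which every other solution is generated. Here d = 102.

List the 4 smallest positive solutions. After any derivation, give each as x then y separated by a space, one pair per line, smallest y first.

d=102: √d = [10; 10,20] (ℓ=2, even), read p_1/q_1
i=0: a=10 ⇒ p=10, q=1
i=1: a=10 ⇒ p=101, q=10
fundamental: x₁=101, y₁=10  (since 10201 − 102·100 = 1)
(x_2, y_2) = (101·101 + 102·10·10, 101·10 + 10·101) = (20401, 2020)
(x_3, y_3) = (101·20401 + 102·10·2020, 101·2020 + 10·20401) = (4120901, 408030)
(x_4, y_4) = (101·4120901 + 102·10·408030, 101·408030 + 10·4120901) = (832401601, 82420040)

101 10
20401 2020
4120901 408030
832401601 82420040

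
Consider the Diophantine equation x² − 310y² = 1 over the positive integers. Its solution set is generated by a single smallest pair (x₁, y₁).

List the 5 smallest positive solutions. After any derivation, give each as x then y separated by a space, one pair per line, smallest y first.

848719 48204
1440647881921 81823301352
2445410459391369679 138889981000287972
4150932639366927117300481 235757131569084991314384
7045950797499272621676902497999 400183113896225599505705060220

√310 → a₀=17, period (1,1,1,1,5,…,1,1,34); ℓ=16 even so k=15
i=0: a=17 ⇒ p=17, q=1
i=1: a=1 ⇒ p=18, q=1
…
i=3: a=1 ⇒ p=53, q=3
i=4: a=1 ⇒ p=88, q=5
…
i=9: a=1 ⇒ p=7747, q=440
i=10: a=3 ⇒ p=28928, q=1643
i=11: a=5 ⇒ p=152387, q=8655
i=12: a=1 ⇒ p=181315, q=10298
i=13: a=1 ⇒ p=333702, q=18953
i=14: a=1 ⇒ p=515017, q=29251
i=15: a=1 ⇒ p=848719, q=48204
→ (848719, 48204).  Check: 848719²=720323940961, 310·48204²=720323940960, difference 1.
k=2:  x_2 = 848719·848719+310·48204·48204 = 1440647881921,  y_2 = 848719·48204+48204·848719 = 81823301352
k=3:  x_3 = 848719·1440647881921+310·48204·81823301352 = 2445410459391369679,  y_3 = 848719·81823301352+48204·1440647881921 = 138889981000287972
k=4:  x_4 = 848719·2445410459391369679+310·48204·138889981000287972 = 4150932639366927117300481,  y_4 = 848719·138889981000287972+48204·2445410459391369679 = 235757131569084991314384
k=5:  x_5 = 848719·4150932639366927117300481+310·48204·235757131569084991314384 = 7045950797499272621676902497999,  y_5 = 848719·235757131569084991314384+48204·4150932639366927117300481 = 400183113896225599505705060220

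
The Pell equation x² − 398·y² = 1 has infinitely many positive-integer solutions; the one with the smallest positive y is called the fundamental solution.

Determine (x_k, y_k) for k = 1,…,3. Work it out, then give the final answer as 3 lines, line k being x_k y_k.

d=398: √d = [19; 1,18,1,38] (ℓ=4, even), read p_3/q_3
a_0=19:  p_0=19·1+0=19,  q_0=19·0+1=1
…
a_2=18:  p_2=18·20+19=379,  q_2=18·1+1=19
a_3=1:  p_3=1·379+20=399,  q_3=1·19+1=20
→ (399, 20).  Check: 399²=159201, 398·20²=159200, difference 1.
(x_2, y_2) = (399·399 + 398·20·20, 399·20 + 20·399) = (318401, 15960)
(x_3, y_3) = (399·318401 + 398·20·15960, 399·15960 + 20·318401) = (254083599, 12736060)

399 20
318401 15960
254083599 12736060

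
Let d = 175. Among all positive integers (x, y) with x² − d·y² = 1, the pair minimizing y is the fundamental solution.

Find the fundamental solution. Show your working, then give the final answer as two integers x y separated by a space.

2024 153

[13; 4,2,1,2,4,26] for √175; ℓ=6 ⇒ convergent index 5
k=0  a_k=13  p_k/q_k = 13/1
…
k=3  a_k=1  p_k/q_k = 172/13
k=4  a_k=2  p_k/q_k = 463/35
k=5  a_k=4  p_k/q_k = 2024/153
fundamental: x₁=2024, y₁=153  (since 4096576 − 175·23409 = 1)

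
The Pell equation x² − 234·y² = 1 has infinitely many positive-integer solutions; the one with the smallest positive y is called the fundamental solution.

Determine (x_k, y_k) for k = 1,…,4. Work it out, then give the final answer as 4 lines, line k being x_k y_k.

5201 340
54100801 3536680
562756526801 36788545020
5853793337683201 382674441761360

d=234: √d = [15; 3,2,1,2,1,2,3,30] (ℓ=8, even), read p_7/q_7
k=0  a_k=15  p_k/q_k = 15/1
…
k=6  a_k=2  p_k/q_k = 1545/101
k=7  a_k=3  p_k/q_k = 5201/340
(x₁, y₁) = (5201, 340);  5201² − 234·340² = 1 ✓
k=2:  x_2 = 5201·5201+234·340·340 = 54100801,  y_2 = 5201·340+340·5201 = 3536680
k=3:  x_3 = 5201·54100801+234·340·3536680 = 562756526801,  y_3 = 5201·3536680+340·54100801 = 36788545020
k=4:  x_4 = 5201·562756526801+234·340·36788545020 = 5853793337683201,  y_4 = 5201·36788545020+340·562756526801 = 382674441761360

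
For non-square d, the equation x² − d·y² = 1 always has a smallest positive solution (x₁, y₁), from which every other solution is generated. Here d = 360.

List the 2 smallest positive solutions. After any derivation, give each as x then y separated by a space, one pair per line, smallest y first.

d=360: √d = [18; 1,36] (ℓ=2, even), read p_1/q_1
k=0  a_k=18  p_k/q_k = 18/1
k=1  a_k=1  p_k/q_k = 19/1
(x₁, y₁) = (19, 1);  19² − 360·1² = 1 ✓
n=2: (19,1)∘(19,1) = (19·19+360·1·1, 19·1+1·19) = (721,38)

19 1
721 38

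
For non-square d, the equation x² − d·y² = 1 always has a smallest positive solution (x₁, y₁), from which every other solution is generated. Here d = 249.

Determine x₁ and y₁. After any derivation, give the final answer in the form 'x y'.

√249 → a₀=15, period (1,3,1,1,5,…,3,1,30); ℓ=16 even so k=15
k=0  a_k=15  p_k/q_k = 15/1
k=1  a_k=1  p_k/q_k = 16/1
k=2  a_k=3  p_k/q_k = 63/4
k=3  a_k=1  p_k/q_k = 79/5
k=4  a_k=1  p_k/q_k = 142/9
k=5  a_k=5  p_k/q_k = 789/50
k=6  a_k=1  p_k/q_k = 931/59
k=7  a_k=3  p_k/q_k = 3582/227
k=8  a_k=10  p_k/q_k = 36751/2329
k=9  a_k=3  p_k/q_k = 113835/7214
k=10  a_k=1  p_k/q_k = 150586/9543
k=11  a_k=5  p_k/q_k = 866765/54929
…
k=13  a_k=1  p_k/q_k = 1884116/119401
k=14  a_k=3  p_k/q_k = 6669699/422675
k=15  a_k=1  p_k/q_k = 8553815/542076
fundamental: x₁=8553815, y₁=542076  (since 73167751054225 − 249·293846389776 = 1)

8553815 542076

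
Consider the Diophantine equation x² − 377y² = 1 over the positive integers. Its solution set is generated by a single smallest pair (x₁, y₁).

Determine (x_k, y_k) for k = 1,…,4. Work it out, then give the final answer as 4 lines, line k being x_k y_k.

233 12
108577 5592
50596649 2605860
23577929857 1214325168

√377 → a₀=19, period (2,2,2,38); ℓ=4 even so k=3
step 0: (19, 1)  from 19·(1,0) + (0,1)
step 1: (39, 2)  from 2·(19,1) + (1,0)
step 2: (97, 5)  from 2·(39,2) + (19,1)
step 3: (233, 12)  from 2·(97,5) + (39,2)
→ (233, 12).  Check: 233²=54289, 377·12²=54288, difference 1.
k=2:  x_2 = 233·233+377·12·12 = 108577,  y_2 = 233·12+12·233 = 5592
k=3:  x_3 = 233·108577+377·12·5592 = 50596649,  y_3 = 233·5592+12·108577 = 2605860
k=4:  x_4 = 233·50596649+377·12·2605860 = 23577929857,  y_4 = 233·2605860+12·50596649 = 1214325168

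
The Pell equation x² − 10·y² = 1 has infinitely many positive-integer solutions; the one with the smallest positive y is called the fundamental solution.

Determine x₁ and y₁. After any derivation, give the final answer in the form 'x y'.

19 6

d=10: √d = [3; 6] (ℓ=1, odd), read p_1/q_1
a_0=3:  p_0=3·1+0=3,  q_0=3·0+1=1
a_1=6:  p_1=6·3+1=19,  q_1=6·1+0=6
→ (19, 6).  Check: 19²=361, 10·6²=360, difference 1.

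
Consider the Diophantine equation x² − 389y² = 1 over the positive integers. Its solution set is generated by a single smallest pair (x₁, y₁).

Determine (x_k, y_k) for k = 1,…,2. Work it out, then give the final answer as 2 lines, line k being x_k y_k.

3287049 166660
21609382256801 1095639172680

[19; 1,2,1,1,1,1,2,1,38] for √389; ℓ=9 ⇒ convergent index 17
i=0: a=19 ⇒ p=19, q=1
i=1: a=1 ⇒ p=20, q=1
i=2: a=2 ⇒ p=59, q=3
…
i=5: a=1 ⇒ p=217, q=11
i=6: a=1 ⇒ p=355, q=18
…
i=8: a=1 ⇒ p=1282, q=65
i=9: a=38 ⇒ p=49643, q=2517
i=10: a=1 ⇒ p=50925, q=2582
…
i=12: a=1 ⇒ p=202418, q=10263
i=13: a=1 ⇒ p=353911, q=17944
…
i=16: a=2 ⇒ p=2376809, q=120509
i=17: a=1 ⇒ p=3287049, q=166660
(x₁, y₁) = (3287049, 166660);  3287049² − 389·166660² = 1 ✓
(3287049+166660√389)^2 = 21609382256801 + 1095639172680√389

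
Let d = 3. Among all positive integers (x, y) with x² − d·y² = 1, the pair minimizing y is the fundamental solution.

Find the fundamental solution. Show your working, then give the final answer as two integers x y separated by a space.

2 1

√3 = [1; 1,2, …], period ℓ=2 (even) → k=1
a_0=1:  p_0=1·1+0=1,  q_0=1·0+1=1
a_1=1:  p_1=1·1+1=2,  q_1=1·1+0=1
→ (2, 1).  Check: 2²=4, 3·1²=3, difference 1.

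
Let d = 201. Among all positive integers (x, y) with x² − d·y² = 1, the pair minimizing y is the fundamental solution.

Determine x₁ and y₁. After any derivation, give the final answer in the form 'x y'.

515095 36332

d=201: √d = [14; 5,1,1,1,2,…,1,5,28] (ℓ=14, even), read p_13/q_13
step 0: (14, 1)  from 14·(1,0) + (0,1)
step 1: (71, 5)  from 5·(14,1) + (1,0)
…
step 4: (241, 17)  from 1·(156,11) + (85,6)
…
step 6: (879, 62)  from 1·(638,45) + (241,17)
…
step 9: (24768, 1747)  from 2·(8549,603) + (7670,541)
…
step 11: (58085, 4097)  from 1·(33317,2350) + (24768,1747)
step 12: (91402, 6447)  from 1·(58085,4097) + (33317,2350)
step 13: (515095, 36332)  from 5·(91402,6447) + (58085,4097)
(x₁, y₁) = (515095, 36332);  515095² − 201·36332² = 1 ✓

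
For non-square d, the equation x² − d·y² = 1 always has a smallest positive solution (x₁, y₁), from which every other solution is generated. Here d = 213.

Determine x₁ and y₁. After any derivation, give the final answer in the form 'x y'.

194399 13320

√213 = [14; 1,1,2,6,1,8,1,6,2,1,1,28, …], period ℓ=12 (even) → k=11
step 0: (14, 1)  from 14·(1,0) + (0,1)
step 1: (15, 1)  from 1·(14,1) + (1,0)
…
step 5: (540, 37)  from 1·(467,32) + (73,5)
step 6: (4787, 328)  from 8·(540,37) + (467,32)
step 7: (5327, 365)  from 1·(4787,328) + (540,37)
step 8: (36749, 2518)  from 6·(5327,365) + (4787,328)
step 9: (78825, 5401)  from 2·(36749,2518) + (5327,365)
step 10: (115574, 7919)  from 1·(78825,5401) + (36749,2518)
step 11: (194399, 13320)  from 1·(115574,7919) + (78825,5401)
fundamental: x₁=194399, y₁=13320  (since 37790971201 − 213·177422400 = 1)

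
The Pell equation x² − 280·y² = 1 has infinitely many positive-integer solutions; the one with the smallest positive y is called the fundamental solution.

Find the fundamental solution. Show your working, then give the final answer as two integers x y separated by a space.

√280 → a₀=16, period (1,2,1,2,1,32); ℓ=6 even so k=5
a_0=16:  p_0=16·1+0=16,  q_0=16·0+1=1
…
a_4=2:  p_4=2·67+50=184,  q_4=2·4+3=11
a_5=1:  p_5=1·184+67=251,  q_5=1·11+4=15
fundamental: x₁=251, y₁=15  (since 63001 − 280·225 = 1)

251 15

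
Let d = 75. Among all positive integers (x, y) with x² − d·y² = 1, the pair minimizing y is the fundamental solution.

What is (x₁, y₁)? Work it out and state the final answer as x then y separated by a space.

26 3

[8; 1,1,1,16] for √75; ℓ=4 ⇒ convergent index 3
k=0  a_k=8  p_k/q_k = 8/1
…
k=2  a_k=1  p_k/q_k = 17/2
k=3  a_k=1  p_k/q_k = 26/3
(x₁, y₁) = (26, 3);  26² − 75·3² = 1 ✓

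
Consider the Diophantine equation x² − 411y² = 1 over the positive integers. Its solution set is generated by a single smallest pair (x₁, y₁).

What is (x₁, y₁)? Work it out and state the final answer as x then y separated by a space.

49730 2453

[20; 3,1,1,1,19,1,1,1,3,40] for √411; ℓ=10 ⇒ convergent index 9
i=0: a=20 ⇒ p=20, q=1
…
i=3: a=1 ⇒ p=142, q=7
…
i=8: a=1 ⇒ p=13583, q=670
i=9: a=3 ⇒ p=49730, q=2453
→ (49730, 2453).  Check: 49730²=2473072900, 411·2453²=2473072899, difference 1.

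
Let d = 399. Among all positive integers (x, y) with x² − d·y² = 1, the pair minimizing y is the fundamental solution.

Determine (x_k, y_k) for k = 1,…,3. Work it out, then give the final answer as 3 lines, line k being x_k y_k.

√399 = [19; 1,38, …], period ℓ=2 (even) → k=1
i=0: a=19 ⇒ p=19, q=1
i=1: a=1 ⇒ p=20, q=1
(x₁, y₁) = (20, 1);  20² − 399·1² = 1 ✓
k=2:  x_2 = 20·20+399·1·1 = 799,  y_2 = 20·1+1·20 = 40
k=3:  x_3 = 20·799+399·1·40 = 31940,  y_3 = 20·40+1·799 = 1599

20 1
799 40
31940 1599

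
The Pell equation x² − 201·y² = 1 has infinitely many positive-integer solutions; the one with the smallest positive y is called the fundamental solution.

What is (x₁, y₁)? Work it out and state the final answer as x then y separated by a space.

√201 → a₀=14, period (5,1,1,1,2,…,1,5,28); ℓ=14 even so k=13
a_0=14:  p_0=14·1+0=14,  q_0=14·0+1=1
…
a_2=1:  p_2=1·71+14=85,  q_2=1·5+1=6
a_3=1:  p_3=1·85+71=156,  q_3=1·6+5=11
…
a_6=1:  p_6=1·638+241=879,  q_6=1·45+17=62
a_7=8:  p_7=8·879+638=7670,  q_7=8·62+45=541
…
a_9=2:  p_9=2·8549+7670=24768,  q_9=2·603+541=1747
…
a_11=1:  p_11=1·33317+24768=58085,  q_11=1·2350+1747=4097
a_12=1:  p_12=1·58085+33317=91402,  q_12=1·4097+2350=6447
a_13=5:  p_13=5·91402+58085=515095,  q_13=5·6447+4097=36332
(x₁, y₁) = (515095, 36332);  515095² − 201·36332² = 1 ✓

515095 36332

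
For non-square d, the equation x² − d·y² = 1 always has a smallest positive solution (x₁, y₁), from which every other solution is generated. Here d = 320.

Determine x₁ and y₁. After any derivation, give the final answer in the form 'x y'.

161 9

[17; 1,7,1,34] for √320; ℓ=4 ⇒ convergent index 3
step 0: (17, 1)  from 17·(1,0) + (0,1)
…
step 2: (143, 8)  from 7·(18,1) + (17,1)
step 3: (161, 9)  from 1·(143,8) + (18,1)
→ (161, 9).  Check: 161²=25921, 320·9²=25920, difference 1.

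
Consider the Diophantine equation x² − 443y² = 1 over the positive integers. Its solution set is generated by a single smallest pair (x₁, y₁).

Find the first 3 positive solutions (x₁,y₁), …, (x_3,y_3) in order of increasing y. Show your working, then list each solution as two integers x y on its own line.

d=443: √d = [21; 21,42] (ℓ=2, even), read p_1/q_1
a_0=21:  p_0=21·1+0=21,  q_0=21·0+1=1
a_1=21:  p_1=21·21+1=442,  q_1=21·1+0=21
fundamental: x₁=442, y₁=21  (since 195364 − 443·441 = 1)
n=2: (442,21)∘(442,21) = (442·442+443·21·21, 442·21+21·442) = (390727,18564)
n=3: (390727,18564)∘(442,21) = (442·390727+443·21·18564, 442·18564+21·390727) = (345402226,16410555)

442 21
390727 18564
345402226 16410555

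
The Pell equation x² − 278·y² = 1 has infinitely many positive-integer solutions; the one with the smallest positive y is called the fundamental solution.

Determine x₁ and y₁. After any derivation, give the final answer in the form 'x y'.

2501 150

√278 → a₀=16, period (1,2,16,2,1,32); ℓ=6 even so k=5
step 0: (16, 1)  from 16·(1,0) + (0,1)
step 1: (17, 1)  from 1·(16,1) + (1,0)
step 2: (50, 3)  from 2·(17,1) + (16,1)
…
step 4: (1684, 101)  from 2·(817,49) + (50,3)
step 5: (2501, 150)  from 1·(1684,101) + (817,49)
(x₁, y₁) = (2501, 150);  2501² − 278·150² = 1 ✓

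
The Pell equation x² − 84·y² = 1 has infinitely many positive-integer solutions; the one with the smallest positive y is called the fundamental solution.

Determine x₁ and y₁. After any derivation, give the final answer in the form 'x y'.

55 6

√84 → a₀=9, period (6,18); ℓ=2 even so k=1
k=0  a_k=9  p_k/q_k = 9/1
k=1  a_k=6  p_k/q_k = 55/6
→ (55, 6).  Check: 55²=3025, 84·6²=3024, difference 1.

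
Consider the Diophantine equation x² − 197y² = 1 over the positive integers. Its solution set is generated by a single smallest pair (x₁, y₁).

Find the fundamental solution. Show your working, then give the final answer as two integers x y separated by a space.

393 28

d=197: √d = [14; 28] (ℓ=1, odd), read p_1/q_1
k=0  a_k=14  p_k/q_k = 14/1
k=1  a_k=28  p_k/q_k = 393/28
(x₁, y₁) = (393, 28);  393² − 197·28² = 1 ✓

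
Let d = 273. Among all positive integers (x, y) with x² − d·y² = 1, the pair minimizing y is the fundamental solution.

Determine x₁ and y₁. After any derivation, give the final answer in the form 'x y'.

√273 → a₀=16, period (1,1,10,1,1,32); ℓ=6 even so k=5
a_0=16:  p_0=16·1+0=16,  q_0=16·0+1=1
a_1=1:  p_1=1·16+1=17,  q_1=1·1+0=1
a_2=1:  p_2=1·17+16=33,  q_2=1·1+1=2
a_3=10:  p_3=10·33+17=347,  q_3=10·2+1=21
a_4=1:  p_4=1·347+33=380,  q_4=1·21+2=23
a_5=1:  p_5=1·380+347=727,  q_5=1·23+21=44
→ (727, 44).  Check: 727²=528529, 273·44²=528528, difference 1.

727 44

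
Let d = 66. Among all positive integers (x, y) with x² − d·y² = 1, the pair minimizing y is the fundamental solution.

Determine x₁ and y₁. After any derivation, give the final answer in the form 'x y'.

d=66: √d = [8; 8,16] (ℓ=2, even), read p_1/q_1
a_0=8:  p_0=8·1+0=8,  q_0=8·0+1=1
a_1=8:  p_1=8·8+1=65,  q_1=8·1+0=8
fundamental: x₁=65, y₁=8  (since 4225 − 66·64 = 1)

65 8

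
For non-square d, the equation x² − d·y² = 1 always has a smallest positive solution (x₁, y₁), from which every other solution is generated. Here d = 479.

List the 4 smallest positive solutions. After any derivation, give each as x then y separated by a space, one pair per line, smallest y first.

2989440 136591
17873503027199 816661198080
106863529779256567680 4882719303976413809
638924220926583633867571201 29193192792157684333155840

√479 = [21; 1,7,1,3,2,21,2,3,1,7,1,42, …], period ℓ=12 (even) → k=11
i=0: a=21 ⇒ p=21, q=1
i=1: a=1 ⇒ p=22, q=1
…
i=3: a=1 ⇒ p=197, q=9
i=4: a=3 ⇒ p=766, q=35
i=5: a=2 ⇒ p=1729, q=79
…
i=9: a=1 ⇒ p=340591, q=15562
i=10: a=7 ⇒ p=2648849, q=121029
i=11: a=1 ⇒ p=2989440, q=136591
(x₁, y₁) = (2989440, 136591);  2989440² − 479·136591² = 1 ✓
(x_2, y_2) = (2989440·2989440 + 479·136591·136591, 2989440·136591 + 136591·2989440) = (17873503027199, 816661198080)
(x_3, y_3) = (2989440·17873503027199 + 479·136591·816661198080, 2989440·816661198080 + 136591·17873503027199) = (106863529779256567680, 4882719303976413809)
(x_4, y_4) = (2989440·106863529779256567680 + 479·136591·4882719303976413809, 2989440·4882719303976413809 + 136591·106863529779256567680) = (638924220926583633867571201, 29193192792157684333155840)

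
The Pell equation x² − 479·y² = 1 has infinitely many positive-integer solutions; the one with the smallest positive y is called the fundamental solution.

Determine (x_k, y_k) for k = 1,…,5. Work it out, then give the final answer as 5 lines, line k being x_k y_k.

2989440 136591
17873503027199 816661198080
106863529779256567680 4882719303976413809
638924220926583633867571201 29193192792157684333155840
3820051246013425493328364845667200 174542596521170852986514812245391

√479 → a₀=21, period (1,7,1,3,2,21,2,3,1,7,1,42); ℓ=12 even so k=11
i=0: a=21 ⇒ p=21, q=1
…
i=4: a=3 ⇒ p=766, q=35
…
i=8: a=3 ⇒ p=264712, q=12095
…
i=10: a=7 ⇒ p=2648849, q=121029
i=11: a=1 ⇒ p=2989440, q=136591
→ (2989440, 136591).  Check: 2989440²=8936751513600, 479·136591²=8936751513599, difference 1.
(x_2, y_2) = (2989440·2989440 + 479·136591·136591, 2989440·136591 + 136591·2989440) = (17873503027199, 816661198080)
(x_3, y_3) = (2989440·17873503027199 + 479·136591·816661198080, 2989440·816661198080 + 136591·17873503027199) = (106863529779256567680, 4882719303976413809)
(x_4, y_4) = (2989440·106863529779256567680 + 479·136591·4882719303976413809, 2989440·4882719303976413809 + 136591·106863529779256567680) = (638924220926583633867571201, 29193192792157684333155840)
(x_5, y_5) = (2989440·638924220926583633867571201 + 479·136591·29193192792157684333155840, 2989440·29193192792157684333155840 + 136591·638924220926583633867571201) = (3820051246013425493328364845667200, 174542596521170852986514812245391)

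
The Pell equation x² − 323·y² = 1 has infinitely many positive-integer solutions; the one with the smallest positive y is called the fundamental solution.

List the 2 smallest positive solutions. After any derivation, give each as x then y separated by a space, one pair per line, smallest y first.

√323 → a₀=17, period (1,34); ℓ=2 even so k=1
a_0=17:  p_0=17·1+0=17,  q_0=17·0+1=1
a_1=1:  p_1=1·17+1=18,  q_1=1·1+0=1
→ (18, 1).  Check: 18²=324, 323·1²=323, difference 1.
(18+1√323)^2 = 647 + 36√323

18 1
647 36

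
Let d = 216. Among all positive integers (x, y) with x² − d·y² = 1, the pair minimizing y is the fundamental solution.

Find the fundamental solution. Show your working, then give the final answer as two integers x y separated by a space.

√216 = [14; 1,2,3,2,1,28, …], period ℓ=6 (even) → k=5
step 0: (14, 1)  from 14·(1,0) + (0,1)
…
step 4: (338, 23)  from 2·(147,10) + (44,3)
step 5: (485, 33)  from 1·(338,23) + (147,10)
(x₁, y₁) = (485, 33);  485² − 216·33² = 1 ✓

485 33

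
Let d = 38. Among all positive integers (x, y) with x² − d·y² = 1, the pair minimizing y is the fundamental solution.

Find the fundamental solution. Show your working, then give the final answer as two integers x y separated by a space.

√38 = [6; 6,12, …], period ℓ=2 (even) → k=1
a_0=6:  p_0=6·1+0=6,  q_0=6·0+1=1
a_1=6:  p_1=6·6+1=37,  q_1=6·1+0=6
(x₁, y₁) = (37, 6);  37² − 38·6² = 1 ✓

37 6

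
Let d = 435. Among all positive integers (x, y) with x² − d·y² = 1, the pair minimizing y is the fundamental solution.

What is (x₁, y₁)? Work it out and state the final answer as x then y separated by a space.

146 7

√435 = [20; 1,5,1,40, …], period ℓ=4 (even) → k=3
k=0  a_k=20  p_k/q_k = 20/1
…
k=2  a_k=5  p_k/q_k = 125/6
k=3  a_k=1  p_k/q_k = 146/7
→ (146, 7).  Check: 146²=21316, 435·7²=21315, difference 1.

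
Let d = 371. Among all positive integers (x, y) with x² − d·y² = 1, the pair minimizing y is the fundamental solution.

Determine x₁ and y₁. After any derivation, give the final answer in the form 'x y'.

1695 88

[19; 3,1,4,1,3,38] for √371; ℓ=6 ⇒ convergent index 5
a_0=19:  p_0=19·1+0=19,  q_0=19·0+1=1
…
a_3=4:  p_3=4·77+58=366,  q_3=4·4+3=19
a_4=1:  p_4=1·366+77=443,  q_4=1·19+4=23
a_5=3:  p_5=3·443+366=1695,  q_5=3·23+19=88
(x₁, y₁) = (1695, 88);  1695² − 371·88² = 1 ✓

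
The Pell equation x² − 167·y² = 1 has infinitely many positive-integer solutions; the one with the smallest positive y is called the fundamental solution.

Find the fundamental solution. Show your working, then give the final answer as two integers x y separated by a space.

[12; 1,11,1,24] for √167; ℓ=4 ⇒ convergent index 3
a_0=12:  p_0=12·1+0=12,  q_0=12·0+1=1
…
a_2=11:  p_2=11·13+12=155,  q_2=11·1+1=12
a_3=1:  p_3=1·155+13=168,  q_3=1·12+1=13
fundamental: x₁=168, y₁=13  (since 28224 − 167·169 = 1)

168 13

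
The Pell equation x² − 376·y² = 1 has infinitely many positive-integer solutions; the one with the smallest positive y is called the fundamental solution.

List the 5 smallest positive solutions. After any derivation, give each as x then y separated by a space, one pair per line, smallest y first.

2143295 110532
9187426914049 473805365880
39382732335491159615 2031009343327438668
168817626601983862467148801 8706104341013491514496240
723651950015758622280719887718975 37319499807142991581781109982932

√376 = [19; 2,1,1,3,1,…,1,2,38, …], period ℓ=16 (even) → k=15
k=0  a_k=19  p_k/q_k = 19/1
k=1  a_k=2  p_k/q_k = 39/2
k=2  a_k=1  p_k/q_k = 58/3
k=3  a_k=1  p_k/q_k = 97/5
k=4  a_k=3  p_k/q_k = 349/18
k=5  a_k=1  p_k/q_k = 446/23
k=6  a_k=2  p_k/q_k = 1241/64
…
k=9  a_k=2  p_k/q_k = 28834/1487
k=10  a_k=2  p_k/q_k = 70621/3642
k=11  a_k=1  p_k/q_k = 99455/5129
k=12  a_k=3  p_k/q_k = 368986/19029
k=13  a_k=1  p_k/q_k = 468441/24158
k=14  a_k=1  p_k/q_k = 837427/43187
k=15  a_k=2  p_k/q_k = 2143295/110532
fundamental: x₁=2143295, y₁=110532  (since 4593713457025 − 376·12217323024 = 1)
n=2: (2143295,110532)∘(2143295,110532) = (2143295·2143295+376·110532·110532, 2143295·110532+110532·2143295) = (9187426914049,473805365880)
n=3: (9187426914049,473805365880)∘(2143295,110532) = (2143295·9187426914049+376·110532·473805365880, 2143295·473805365880+110532·9187426914049) = (39382732335491159615,2031009343327438668)
n=4: (39382732335491159615,2031009343327438668)∘(2143295,110532) = (2143295·39382732335491159615+376·110532·2031009343327438668, 2143295·2031009343327438668+110532·39382732335491159615) = (168817626601983862467148801,8706104341013491514496240)
n=5: (168817626601983862467148801,8706104341013491514496240)∘(2143295,110532) = (2143295·168817626601983862467148801+376·110532·8706104341013491514496240, 2143295·8706104341013491514496240+110532·168817626601983862467148801) = (723651950015758622280719887718975,37319499807142991581781109982932)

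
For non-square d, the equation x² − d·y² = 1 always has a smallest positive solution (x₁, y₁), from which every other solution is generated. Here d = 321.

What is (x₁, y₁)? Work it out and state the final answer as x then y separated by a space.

√321 → a₀=17, period (1,10,1,34); ℓ=4 even so k=3
i=0: a=17 ⇒ p=17, q=1
…
i=2: a=10 ⇒ p=197, q=11
i=3: a=1 ⇒ p=215, q=12
→ (215, 12).  Check: 215²=46225, 321·12²=46224, difference 1.

215 12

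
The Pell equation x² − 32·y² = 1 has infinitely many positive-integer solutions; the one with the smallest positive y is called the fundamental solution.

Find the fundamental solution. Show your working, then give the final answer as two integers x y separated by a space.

√32 → a₀=5, period (1,1,1,10); ℓ=4 even so k=3
i=0: a=5 ⇒ p=5, q=1
i=1: a=1 ⇒ p=6, q=1
i=2: a=1 ⇒ p=11, q=2
i=3: a=1 ⇒ p=17, q=3
fundamental: x₁=17, y₁=3  (since 289 − 32·9 = 1)

17 3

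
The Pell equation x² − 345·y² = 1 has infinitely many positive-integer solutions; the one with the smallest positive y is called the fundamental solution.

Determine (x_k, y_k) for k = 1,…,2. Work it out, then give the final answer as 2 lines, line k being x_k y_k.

6761 364
91422241 4922008

√345 = [18; 1,1,2,1,6,1,2,1,1,36, …], period ℓ=10 (even) → k=9
k=0  a_k=18  p_k/q_k = 18/1
k=1  a_k=1  p_k/q_k = 19/1
k=2  a_k=1  p_k/q_k = 37/2
k=3  a_k=2  p_k/q_k = 93/5
k=4  a_k=1  p_k/q_k = 130/7
k=5  a_k=6  p_k/q_k = 873/47
k=6  a_k=1  p_k/q_k = 1003/54
k=7  a_k=2  p_k/q_k = 2879/155
k=8  a_k=1  p_k/q_k = 3882/209
k=9  a_k=1  p_k/q_k = 6761/364
fundamental: x₁=6761, y₁=364  (since 45711121 − 345·132496 = 1)
n=2: (6761,364)∘(6761,364) = (6761·6761+345·364·364, 6761·364+364·6761) = (91422241,4922008)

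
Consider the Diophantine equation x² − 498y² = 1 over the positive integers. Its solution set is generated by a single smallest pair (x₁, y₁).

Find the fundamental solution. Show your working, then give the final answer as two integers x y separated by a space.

179777 8056

[22; 3,6,22,6,3,44] for √498; ℓ=6 ⇒ convergent index 5
k=0  a_k=22  p_k/q_k = 22/1
…
k=4  a_k=6  p_k/q_k = 56794/2545
k=5  a_k=3  p_k/q_k = 179777/8056
fundamental: x₁=179777, y₁=8056  (since 32319769729 − 498·64899136 = 1)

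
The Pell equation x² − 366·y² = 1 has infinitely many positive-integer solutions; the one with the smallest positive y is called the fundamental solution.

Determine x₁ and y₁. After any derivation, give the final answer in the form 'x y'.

907925 47458

[19; 7,1,1,1,2,12,2,1,1,1,7,38] for √366; ℓ=12 ⇒ convergent index 11
step 0: (19, 1)  from 19·(1,0) + (0,1)
step 1: (134, 7)  from 7·(19,1) + (1,0)
step 2: (153, 8)  from 1·(134,7) + (19,1)
…
step 4: (440, 23)  from 1·(287,15) + (153,8)
…
step 8: (44499, 2326)  from 1·(30055,1571) + (14444,755)
…
step 10: (119053, 6223)  from 1·(74554,3897) + (44499,2326)
step 11: (907925, 47458)  from 7·(119053,6223) + (74554,3897)
(x₁, y₁) = (907925, 47458);  907925² − 366·47458² = 1 ✓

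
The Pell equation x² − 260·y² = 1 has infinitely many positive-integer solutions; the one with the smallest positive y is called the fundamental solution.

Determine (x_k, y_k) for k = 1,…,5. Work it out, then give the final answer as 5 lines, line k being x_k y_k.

d=260: √d = [16; 8,32] (ℓ=2, even), read p_1/q_1
k=0  a_k=16  p_k/q_k = 16/1
k=1  a_k=8  p_k/q_k = 129/8
→ (129, 8).  Check: 129²=16641, 260·8²=16640, difference 1.
(129+8√260)^2 = 33281 + 2064√260
(129+8√260)^3 = 8586369 + 532504√260
(129+8√260)^4 = 2215249921 + 137383968√260
(129+8√260)^5 = 571525893249 + 35444531240√260

129 8
33281 2064
8586369 532504
2215249921 137383968
571525893249 35444531240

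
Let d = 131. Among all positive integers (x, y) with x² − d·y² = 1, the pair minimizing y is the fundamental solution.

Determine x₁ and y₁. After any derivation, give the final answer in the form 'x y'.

√131 = [11; 2,4,11,4,2,22, …], period ℓ=6 (even) → k=5
a_0=11:  p_0=11·1+0=11,  q_0=11·0+1=1
a_1=2:  p_1=2·11+1=23,  q_1=2·1+0=2
…
a_3=11:  p_3=11·103+23=1156,  q_3=11·9+2=101
a_4=4:  p_4=4·1156+103=4727,  q_4=4·101+9=413
a_5=2:  p_5=2·4727+1156=10610,  q_5=2·413+101=927
fundamental: x₁=10610, y₁=927  (since 112572100 − 131·859329 = 1)

10610 927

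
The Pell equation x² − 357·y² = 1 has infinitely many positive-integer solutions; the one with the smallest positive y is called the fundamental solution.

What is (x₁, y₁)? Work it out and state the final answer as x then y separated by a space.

√357 → a₀=18, period (1,8,2,8,1,36); ℓ=6 even so k=5
a_0=18:  p_0=18·1+0=18,  q_0=18·0+1=1
a_1=1:  p_1=1·18+1=19,  q_1=1·1+0=1
…
a_3=2:  p_3=2·170+19=359,  q_3=2·9+1=19
a_4=8:  p_4=8·359+170=3042,  q_4=8·19+9=161
a_5=1:  p_5=1·3042+359=3401,  q_5=1·161+19=180
fundamental: x₁=3401, y₁=180  (since 11566801 − 357·32400 = 1)

3401 180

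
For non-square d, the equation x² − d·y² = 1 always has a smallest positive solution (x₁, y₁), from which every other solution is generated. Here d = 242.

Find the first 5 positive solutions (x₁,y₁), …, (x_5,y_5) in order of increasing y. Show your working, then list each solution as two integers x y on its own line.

[15; 1,1,3,1,14,1,3,1,1,30] for √242; ℓ=10 ⇒ convergent index 9
a_0=15:  p_0=15·1+0=15,  q_0=15·0+1=1
…
a_2=1:  p_2=1·16+15=31,  q_2=1·1+1=2
…
a_4=1:  p_4=1·109+31=140,  q_4=1·7+2=9
…
a_6=1:  p_6=1·2069+140=2209,  q_6=1·133+9=142
…
a_8=1:  p_8=1·8696+2209=10905,  q_8=1·559+142=701
a_9=1:  p_9=1·10905+8696=19601,  q_9=1·701+559=1260
(x₁, y₁) = (19601, 1260);  19601² − 242·1260² = 1 ✓
(19601+1260√242)^2 = 768398401 + 49394520√242
(19601+1260√242)^3 = 30122754096401 + 1936363971780√242
(19601+1260√242)^4 = 1180872205318713601 + 75909340372325040√242
(19601+1260√242)^5 = 46292552162781456490001 + 2975797959339522246300√242

19601 1260
768398401 49394520
30122754096401 1936363971780
1180872205318713601 75909340372325040
46292552162781456490001 2975797959339522246300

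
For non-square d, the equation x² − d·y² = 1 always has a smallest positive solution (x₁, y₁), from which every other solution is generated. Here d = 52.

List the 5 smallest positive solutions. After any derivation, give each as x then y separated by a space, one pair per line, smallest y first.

649 90
842401 116820
1093435849 151632270
1419278889601 196818569640
1842222905266249 255470351760450

√52 = [7; 4,1,2,1,4,14, …], period ℓ=6 (even) → k=5
step 0: (7, 1)  from 7·(1,0) + (0,1)
step 1: (29, 4)  from 4·(7,1) + (1,0)
…
step 4: (137, 19)  from 1·(101,14) + (36,5)
step 5: (649, 90)  from 4·(137,19) + (101,14)
fundamental: x₁=649, y₁=90  (since 421201 − 52·8100 = 1)
k=2:  x_2 = 649·649+52·90·90 = 842401,  y_2 = 649·90+90·649 = 116820
k=3:  x_3 = 649·842401+52·90·116820 = 1093435849,  y_3 = 649·116820+90·842401 = 151632270
k=4:  x_4 = 649·1093435849+52·90·151632270 = 1419278889601,  y_4 = 649·151632270+90·1093435849 = 196818569640
k=5:  x_5 = 649·1419278889601+52·90·196818569640 = 1842222905266249,  y_5 = 649·196818569640+90·1419278889601 = 255470351760450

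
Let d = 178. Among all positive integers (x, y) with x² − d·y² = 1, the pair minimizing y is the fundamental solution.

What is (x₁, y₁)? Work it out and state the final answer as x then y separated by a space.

√178 = [13; 2,1,12,1,2,26, …], period ℓ=6 (even) → k=5
k=0  a_k=13  p_k/q_k = 13/1
k=1  a_k=2  p_k/q_k = 27/2
k=2  a_k=1  p_k/q_k = 40/3
k=3  a_k=12  p_k/q_k = 507/38
k=4  a_k=1  p_k/q_k = 547/41
k=5  a_k=2  p_k/q_k = 1601/120
fundamental: x₁=1601, y₁=120  (since 2563201 − 178·14400 = 1)

1601 120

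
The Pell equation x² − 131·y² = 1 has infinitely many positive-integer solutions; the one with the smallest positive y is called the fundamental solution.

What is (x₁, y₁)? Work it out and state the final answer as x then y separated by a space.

√131 = [11; 2,4,11,4,2,22, …], period ℓ=6 (even) → k=5
step 0: (11, 1)  from 11·(1,0) + (0,1)
step 1: (23, 2)  from 2·(11,1) + (1,0)
step 2: (103, 9)  from 4·(23,2) + (11,1)
…
step 4: (4727, 413)  from 4·(1156,101) + (103,9)
step 5: (10610, 927)  from 2·(4727,413) + (1156,101)
fundamental: x₁=10610, y₁=927  (since 112572100 − 131·859329 = 1)

10610 927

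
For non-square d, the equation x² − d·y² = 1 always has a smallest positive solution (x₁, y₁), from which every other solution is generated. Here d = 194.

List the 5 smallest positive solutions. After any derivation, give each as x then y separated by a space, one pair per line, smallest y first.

√194 = [13; 1,12,1,26, …], period ℓ=4 (even) → k=3
i=0: a=13 ⇒ p=13, q=1
…
i=2: a=12 ⇒ p=181, q=13
i=3: a=1 ⇒ p=195, q=14
→ (195, 14).  Check: 195²=38025, 194·14²=38024, difference 1.
(x_2, y_2) = (195·195 + 194·14·14, 195·14 + 14·195) = (76049, 5460)
(x_3, y_3) = (195·76049 + 194·14·5460, 195·5460 + 14·76049) = (29658915, 2129386)
(x_4, y_4) = (195·29658915 + 194·14·2129386, 195·2129386 + 14·29658915) = (11566900801, 830455080)
(x_5, y_5) = (195·11566900801 + 194·14·830455080, 195·830455080 + 14·11566900801) = (4511061653475, 323875351814)

195 14
76049 5460
29658915 2129386
11566900801 830455080
4511061653475 323875351814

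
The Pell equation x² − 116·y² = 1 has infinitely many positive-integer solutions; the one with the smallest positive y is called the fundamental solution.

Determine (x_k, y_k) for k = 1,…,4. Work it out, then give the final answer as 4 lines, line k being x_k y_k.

9801 910
192119201 17837820
3765920568201 349656946730
73819574785756801 6853975451963640

d=116: √d = [10; 1,3,2,1,4,1,2,3,1,20] (ℓ=10, even), read p_9/q_9
step 0: (10, 1)  from 10·(1,0) + (0,1)
…
step 2: (43, 4)  from 3·(11,1) + (10,1)
step 3: (97, 9)  from 2·(43,4) + (11,1)
step 4: (140, 13)  from 1·(97,9) + (43,4)
…
step 8: (7550, 701)  from 3·(2251,209) + (797,74)
step 9: (9801, 910)  from 1·(7550,701) + (2251,209)
→ (9801, 910).  Check: 9801²=96059601, 116·910²=96059600, difference 1.
k=2:  x_2 = 9801·9801+116·910·910 = 192119201,  y_2 = 9801·910+910·9801 = 17837820
k=3:  x_3 = 9801·192119201+116·910·17837820 = 3765920568201,  y_3 = 9801·17837820+910·192119201 = 349656946730
k=4:  x_4 = 9801·3765920568201+116·910·349656946730 = 73819574785756801,  y_4 = 9801·349656946730+910·3765920568201 = 6853975451963640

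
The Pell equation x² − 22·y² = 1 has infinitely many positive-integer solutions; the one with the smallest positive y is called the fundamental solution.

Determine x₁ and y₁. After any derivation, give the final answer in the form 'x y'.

197 42

√22 → a₀=4, period (1,2,4,2,1,8); ℓ=6 even so k=5
step 0: (4, 1)  from 4·(1,0) + (0,1)
step 1: (5, 1)  from 1·(4,1) + (1,0)
step 2: (14, 3)  from 2·(5,1) + (4,1)
…
step 4: (136, 29)  from 2·(61,13) + (14,3)
step 5: (197, 42)  from 1·(136,29) + (61,13)
(x₁, y₁) = (197, 42);  197² − 22·42² = 1 ✓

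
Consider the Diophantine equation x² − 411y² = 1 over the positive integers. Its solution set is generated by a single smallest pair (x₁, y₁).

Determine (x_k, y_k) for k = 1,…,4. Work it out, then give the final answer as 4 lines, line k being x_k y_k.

49730 2453
4946145799 243975380
491943661118810 24265791292347
48928716529930696801 2413475601692857240

d=411: √d = [20; 3,1,1,1,19,1,1,1,3,40] (ℓ=10, even), read p_9/q_9
step 0: (20, 1)  from 20·(1,0) + (0,1)
…
step 2: (81, 4)  from 1·(61,3) + (20,1)
…
step 5: (4379, 216)  from 19·(223,11) + (142,7)
step 6: (4602, 227)  from 1·(4379,216) + (223,11)
…
step 8: (13583, 670)  from 1·(8981,443) + (4602,227)
step 9: (49730, 2453)  from 3·(13583,670) + (8981,443)
→ (49730, 2453).  Check: 49730²=2473072900, 411·2453²=2473072899, difference 1.
(49730+2453√411)^2 = 4946145799 + 243975380√411
(49730+2453√411)^3 = 491943661118810 + 24265791292347√411
(49730+2453√411)^4 = 48928716529930696801 + 2413475601692857240√411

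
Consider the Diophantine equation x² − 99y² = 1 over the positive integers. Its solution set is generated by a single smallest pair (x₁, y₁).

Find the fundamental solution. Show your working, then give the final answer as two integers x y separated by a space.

10 1

d=99: √d = [9; 1,18] (ℓ=2, even), read p_1/q_1
step 0: (9, 1)  from 9·(1,0) + (0,1)
step 1: (10, 1)  from 1·(9,1) + (1,0)
→ (10, 1).  Check: 10²=100, 99·1²=99, difference 1.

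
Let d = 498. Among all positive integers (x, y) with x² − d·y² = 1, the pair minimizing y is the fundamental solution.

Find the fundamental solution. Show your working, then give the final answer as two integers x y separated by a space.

179777 8056

[22; 3,6,22,6,3,44] for √498; ℓ=6 ⇒ convergent index 5
k=0  a_k=22  p_k/q_k = 22/1
k=1  a_k=3  p_k/q_k = 67/3
…
k=3  a_k=22  p_k/q_k = 9395/421
k=4  a_k=6  p_k/q_k = 56794/2545
k=5  a_k=3  p_k/q_k = 179777/8056
fundamental: x₁=179777, y₁=8056  (since 32319769729 − 498·64899136 = 1)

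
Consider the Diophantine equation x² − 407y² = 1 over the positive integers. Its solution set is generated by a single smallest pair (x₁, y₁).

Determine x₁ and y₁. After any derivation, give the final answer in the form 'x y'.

√407 → a₀=20, period (5,1,2,1,5,40); ℓ=6 even so k=5
step 0: (20, 1)  from 20·(1,0) + (0,1)
…
step 4: (464, 23)  from 1·(343,17) + (121,6)
step 5: (2663, 132)  from 5·(464,23) + (343,17)
(x₁, y₁) = (2663, 132);  2663² − 407·132² = 1 ✓

2663 132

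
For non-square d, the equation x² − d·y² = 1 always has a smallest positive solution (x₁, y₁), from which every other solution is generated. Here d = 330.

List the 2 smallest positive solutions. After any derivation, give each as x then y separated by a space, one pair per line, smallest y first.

[18; 6,36] for √330; ℓ=2 ⇒ convergent index 1
step 0: (18, 1)  from 18·(1,0) + (0,1)
step 1: (109, 6)  from 6·(18,1) + (1,0)
→ (109, 6).  Check: 109²=11881, 330·6²=11880, difference 1.
(x_2, y_2) = (109·109 + 330·6·6, 109·6 + 6·109) = (23761, 1308)

109 6
23761 1308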